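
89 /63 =1.41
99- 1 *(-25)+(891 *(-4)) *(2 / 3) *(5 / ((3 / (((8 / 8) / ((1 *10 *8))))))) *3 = -24.50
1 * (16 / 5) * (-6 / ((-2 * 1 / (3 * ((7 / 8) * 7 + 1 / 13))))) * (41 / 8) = 47601 / 52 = 915.40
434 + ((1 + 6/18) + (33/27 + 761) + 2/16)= 86233/72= 1197.68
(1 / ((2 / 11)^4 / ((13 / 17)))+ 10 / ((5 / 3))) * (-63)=-12093795 / 272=-44462.48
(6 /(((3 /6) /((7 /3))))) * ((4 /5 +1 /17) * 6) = 12264 /85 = 144.28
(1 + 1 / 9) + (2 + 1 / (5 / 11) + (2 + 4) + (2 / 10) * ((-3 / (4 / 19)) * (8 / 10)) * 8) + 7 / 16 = -23369 / 3600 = -6.49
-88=-88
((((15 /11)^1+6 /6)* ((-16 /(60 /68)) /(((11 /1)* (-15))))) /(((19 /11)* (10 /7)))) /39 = 1904 /705375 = 0.00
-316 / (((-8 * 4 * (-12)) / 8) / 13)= -1027 / 12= -85.58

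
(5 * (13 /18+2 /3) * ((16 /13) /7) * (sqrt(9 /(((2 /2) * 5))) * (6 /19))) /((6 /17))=3400 * sqrt(5) /5187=1.47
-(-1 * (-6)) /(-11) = 6 /11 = 0.55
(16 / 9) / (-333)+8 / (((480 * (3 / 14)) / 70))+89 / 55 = 1163288 / 164835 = 7.06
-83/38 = -2.18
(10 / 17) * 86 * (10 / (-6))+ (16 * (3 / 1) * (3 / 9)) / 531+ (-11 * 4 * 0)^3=-760828 / 9027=-84.28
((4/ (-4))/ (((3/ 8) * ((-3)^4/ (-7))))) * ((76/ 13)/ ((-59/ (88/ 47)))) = -374528/ 8759907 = -0.04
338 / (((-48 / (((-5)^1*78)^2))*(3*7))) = -714025 / 14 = -51001.79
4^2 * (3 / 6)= 8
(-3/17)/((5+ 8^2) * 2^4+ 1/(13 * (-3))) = -117/731935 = -0.00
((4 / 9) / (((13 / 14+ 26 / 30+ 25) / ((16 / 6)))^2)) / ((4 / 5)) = 1568000 / 284968161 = 0.01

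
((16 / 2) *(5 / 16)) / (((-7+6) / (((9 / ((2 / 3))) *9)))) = -1215 / 4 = -303.75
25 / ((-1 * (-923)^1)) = 25 / 923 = 0.03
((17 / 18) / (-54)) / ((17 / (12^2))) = -4 / 27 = -0.15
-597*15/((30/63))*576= -10831968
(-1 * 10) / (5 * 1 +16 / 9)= -90 / 61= -1.48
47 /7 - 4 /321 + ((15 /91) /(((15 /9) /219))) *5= 3359222 /29211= 115.00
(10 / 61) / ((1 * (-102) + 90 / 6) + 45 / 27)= -15 / 7808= -0.00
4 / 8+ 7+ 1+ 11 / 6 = 31 / 3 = 10.33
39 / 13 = 3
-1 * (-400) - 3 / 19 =7597 / 19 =399.84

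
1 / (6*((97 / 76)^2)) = 2888 / 28227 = 0.10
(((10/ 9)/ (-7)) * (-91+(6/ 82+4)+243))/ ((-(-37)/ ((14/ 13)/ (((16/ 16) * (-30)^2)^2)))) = -79/ 88744500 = -0.00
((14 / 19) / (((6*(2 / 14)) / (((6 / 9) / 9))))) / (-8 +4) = -49 / 3078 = -0.02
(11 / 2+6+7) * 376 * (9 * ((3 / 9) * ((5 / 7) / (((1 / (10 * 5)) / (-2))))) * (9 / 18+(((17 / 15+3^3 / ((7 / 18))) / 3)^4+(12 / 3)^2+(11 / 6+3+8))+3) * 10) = -4562415515855.58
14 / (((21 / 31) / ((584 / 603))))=36208 / 1809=20.02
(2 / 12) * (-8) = -4 / 3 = -1.33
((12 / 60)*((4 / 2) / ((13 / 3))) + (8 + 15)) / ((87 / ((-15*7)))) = -10507 / 377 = -27.87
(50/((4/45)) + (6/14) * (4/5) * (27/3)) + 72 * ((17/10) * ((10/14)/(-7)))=271017/490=553.10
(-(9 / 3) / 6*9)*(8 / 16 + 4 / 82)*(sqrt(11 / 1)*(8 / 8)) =-405*sqrt(11) / 164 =-8.19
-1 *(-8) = 8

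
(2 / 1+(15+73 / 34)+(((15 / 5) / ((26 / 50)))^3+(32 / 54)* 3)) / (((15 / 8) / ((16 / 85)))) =9162313024 / 428579775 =21.38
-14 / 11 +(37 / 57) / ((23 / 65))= 8101 / 14421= 0.56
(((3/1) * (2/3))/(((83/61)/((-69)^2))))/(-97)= -580842/8051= -72.15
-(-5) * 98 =490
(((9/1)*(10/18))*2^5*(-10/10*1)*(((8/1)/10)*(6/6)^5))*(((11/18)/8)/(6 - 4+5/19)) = -1672/387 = -4.32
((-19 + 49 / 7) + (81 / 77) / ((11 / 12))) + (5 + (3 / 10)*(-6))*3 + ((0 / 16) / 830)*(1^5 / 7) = -5304 / 4235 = -1.25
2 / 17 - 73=-1239 / 17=-72.88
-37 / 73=-0.51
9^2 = 81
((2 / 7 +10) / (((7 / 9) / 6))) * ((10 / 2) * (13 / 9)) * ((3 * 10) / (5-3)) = 421200 / 49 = 8595.92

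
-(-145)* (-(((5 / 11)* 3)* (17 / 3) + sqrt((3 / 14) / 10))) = -12325 / 11 - 29* sqrt(105) / 14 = -1141.68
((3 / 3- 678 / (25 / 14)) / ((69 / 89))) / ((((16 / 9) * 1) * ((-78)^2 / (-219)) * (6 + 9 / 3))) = 61507099 / 55972800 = 1.10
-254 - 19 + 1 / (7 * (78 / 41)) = -149017 / 546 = -272.92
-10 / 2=-5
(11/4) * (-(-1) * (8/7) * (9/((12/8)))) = 18.86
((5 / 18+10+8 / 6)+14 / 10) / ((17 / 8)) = 4684 / 765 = 6.12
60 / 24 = 2.50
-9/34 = -0.26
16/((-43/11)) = -176/43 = -4.09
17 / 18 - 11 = -181 / 18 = -10.06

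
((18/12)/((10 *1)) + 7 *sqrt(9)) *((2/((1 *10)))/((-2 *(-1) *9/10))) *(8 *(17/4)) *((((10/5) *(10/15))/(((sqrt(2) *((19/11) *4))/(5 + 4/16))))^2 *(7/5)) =33160897/577600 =57.41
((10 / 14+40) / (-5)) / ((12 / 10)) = -95 / 14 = -6.79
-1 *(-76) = 76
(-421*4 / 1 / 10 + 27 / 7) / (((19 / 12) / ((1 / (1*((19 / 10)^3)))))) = -13821600 / 912247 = -15.15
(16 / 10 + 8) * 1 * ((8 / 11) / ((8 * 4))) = 12 / 55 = 0.22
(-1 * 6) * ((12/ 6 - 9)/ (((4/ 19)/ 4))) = 798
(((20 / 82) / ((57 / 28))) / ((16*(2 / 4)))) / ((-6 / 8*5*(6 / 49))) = -686 / 21033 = -0.03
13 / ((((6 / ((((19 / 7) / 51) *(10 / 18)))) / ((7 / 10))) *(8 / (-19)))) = -4693 / 44064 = -0.11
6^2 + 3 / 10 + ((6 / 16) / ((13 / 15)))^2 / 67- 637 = -2176542227 / 3623360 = -600.70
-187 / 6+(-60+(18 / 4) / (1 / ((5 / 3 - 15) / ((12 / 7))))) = -757 / 6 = -126.17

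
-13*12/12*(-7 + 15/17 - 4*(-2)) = -416/17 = -24.47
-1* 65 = -65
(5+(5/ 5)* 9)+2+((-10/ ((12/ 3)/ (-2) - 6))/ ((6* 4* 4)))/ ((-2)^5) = 196603/ 12288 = 16.00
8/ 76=2/ 19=0.11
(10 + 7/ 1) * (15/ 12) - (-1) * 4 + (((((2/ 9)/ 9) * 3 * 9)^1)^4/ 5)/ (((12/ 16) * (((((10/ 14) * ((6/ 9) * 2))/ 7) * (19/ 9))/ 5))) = 89491/ 3420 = 26.17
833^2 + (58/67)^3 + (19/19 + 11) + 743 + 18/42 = 1462464761677/2105341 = 694645.08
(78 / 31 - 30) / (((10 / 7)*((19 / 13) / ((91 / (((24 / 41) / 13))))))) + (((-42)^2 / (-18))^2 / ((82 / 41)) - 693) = -264973863 / 11780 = -22493.54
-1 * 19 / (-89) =19 / 89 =0.21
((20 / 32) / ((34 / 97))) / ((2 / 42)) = 10185 / 272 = 37.44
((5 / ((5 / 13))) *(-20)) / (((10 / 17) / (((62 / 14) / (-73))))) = 13702 / 511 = 26.81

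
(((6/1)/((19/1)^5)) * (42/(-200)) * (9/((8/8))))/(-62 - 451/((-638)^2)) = 1165626/15780240829475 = 0.00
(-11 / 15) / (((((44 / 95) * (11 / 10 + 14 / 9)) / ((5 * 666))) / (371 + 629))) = -474525000 / 239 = -1985460.25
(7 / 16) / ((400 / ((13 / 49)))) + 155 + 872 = 46009613 / 44800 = 1027.00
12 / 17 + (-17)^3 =-83509 / 17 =-4912.29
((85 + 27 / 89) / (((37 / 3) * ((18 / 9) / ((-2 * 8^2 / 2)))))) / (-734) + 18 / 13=26490966 / 15710903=1.69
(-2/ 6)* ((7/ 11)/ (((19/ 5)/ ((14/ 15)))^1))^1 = -98/ 1881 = -0.05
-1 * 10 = -10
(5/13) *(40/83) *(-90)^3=-145800000/1079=-135125.12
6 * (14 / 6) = 14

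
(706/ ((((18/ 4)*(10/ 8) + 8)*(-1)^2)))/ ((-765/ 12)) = -22592/ 27795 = -0.81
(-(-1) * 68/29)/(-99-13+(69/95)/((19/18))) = -61370/2913311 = -0.02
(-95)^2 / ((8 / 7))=63175 / 8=7896.88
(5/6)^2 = 25/36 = 0.69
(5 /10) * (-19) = -19 /2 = -9.50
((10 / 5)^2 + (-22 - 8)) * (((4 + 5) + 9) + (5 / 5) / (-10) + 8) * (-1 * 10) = 6734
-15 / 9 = -1.67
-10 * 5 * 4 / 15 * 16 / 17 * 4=-2560 / 51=-50.20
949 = 949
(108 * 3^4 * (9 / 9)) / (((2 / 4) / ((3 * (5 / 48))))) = 5467.50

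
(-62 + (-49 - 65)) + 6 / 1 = -170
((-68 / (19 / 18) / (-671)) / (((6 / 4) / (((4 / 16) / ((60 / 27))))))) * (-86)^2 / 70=0.76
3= 3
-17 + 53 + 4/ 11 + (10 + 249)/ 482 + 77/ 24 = 2551915/ 63624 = 40.11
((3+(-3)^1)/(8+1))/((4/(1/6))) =0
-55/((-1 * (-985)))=-11/197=-0.06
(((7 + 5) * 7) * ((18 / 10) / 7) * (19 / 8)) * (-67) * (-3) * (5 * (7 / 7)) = 103113 / 2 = 51556.50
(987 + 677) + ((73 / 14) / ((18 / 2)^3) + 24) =17227801 / 10206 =1688.01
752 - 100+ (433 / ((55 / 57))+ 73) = 64556 / 55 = 1173.75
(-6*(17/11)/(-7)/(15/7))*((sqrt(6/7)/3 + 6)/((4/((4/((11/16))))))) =544*sqrt(42)/12705 + 3264/605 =5.67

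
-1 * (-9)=9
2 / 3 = 0.67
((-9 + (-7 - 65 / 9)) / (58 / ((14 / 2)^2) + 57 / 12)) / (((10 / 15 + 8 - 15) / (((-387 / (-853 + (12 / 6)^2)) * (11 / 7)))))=145684 / 329129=0.44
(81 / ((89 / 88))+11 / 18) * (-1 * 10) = -646415 / 801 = -807.01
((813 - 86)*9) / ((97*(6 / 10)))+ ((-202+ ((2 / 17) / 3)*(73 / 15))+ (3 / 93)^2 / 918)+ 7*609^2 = 1110773422073477 / 427866030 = 2596077.61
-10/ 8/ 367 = -5/ 1468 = -0.00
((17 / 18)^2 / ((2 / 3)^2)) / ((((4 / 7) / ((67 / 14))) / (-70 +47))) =-445349 / 1152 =-386.59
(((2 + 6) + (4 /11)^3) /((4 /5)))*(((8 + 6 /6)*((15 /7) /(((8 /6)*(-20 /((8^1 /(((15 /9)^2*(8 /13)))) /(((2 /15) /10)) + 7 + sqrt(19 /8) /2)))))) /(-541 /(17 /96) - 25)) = 9219015*sqrt(38) /31222235968 + 1650203685 /1951389748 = 0.85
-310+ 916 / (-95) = -30366 / 95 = -319.64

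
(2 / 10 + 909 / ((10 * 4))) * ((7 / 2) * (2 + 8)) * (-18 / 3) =-4814.25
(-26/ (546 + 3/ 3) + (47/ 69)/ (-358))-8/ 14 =-58723703/ 94583958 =-0.62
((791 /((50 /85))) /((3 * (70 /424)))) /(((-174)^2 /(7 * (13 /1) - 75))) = 814504 /567675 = 1.43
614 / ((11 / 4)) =2456 / 11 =223.27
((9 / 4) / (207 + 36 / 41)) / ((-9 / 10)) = -205 / 17046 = -0.01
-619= -619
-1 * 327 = -327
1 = 1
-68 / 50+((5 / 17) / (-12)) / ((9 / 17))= -1.41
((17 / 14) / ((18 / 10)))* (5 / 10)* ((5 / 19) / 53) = 425 / 253764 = 0.00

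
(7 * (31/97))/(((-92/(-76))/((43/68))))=177289/151708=1.17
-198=-198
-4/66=-2/33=-0.06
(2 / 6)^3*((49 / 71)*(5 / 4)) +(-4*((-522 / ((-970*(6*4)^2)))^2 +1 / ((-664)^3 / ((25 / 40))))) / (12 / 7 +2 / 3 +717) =63719443140961232653 / 1994288832832026585600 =0.03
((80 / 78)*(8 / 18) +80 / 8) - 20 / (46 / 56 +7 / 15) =-962930 / 189891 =-5.07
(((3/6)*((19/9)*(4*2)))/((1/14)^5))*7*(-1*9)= -286122368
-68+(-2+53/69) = -4777/69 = -69.23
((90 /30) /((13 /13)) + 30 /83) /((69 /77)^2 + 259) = 1654191 /127850876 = 0.01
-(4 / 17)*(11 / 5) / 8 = -11 / 170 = -0.06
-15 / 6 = -5 / 2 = -2.50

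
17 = 17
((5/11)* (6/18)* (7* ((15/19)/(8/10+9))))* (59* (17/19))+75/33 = 188550/27797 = 6.78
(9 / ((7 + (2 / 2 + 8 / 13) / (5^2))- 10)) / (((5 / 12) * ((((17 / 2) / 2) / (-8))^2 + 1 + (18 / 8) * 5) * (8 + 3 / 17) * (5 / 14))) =-19009536 / 94540711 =-0.20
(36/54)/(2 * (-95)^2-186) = 1/26796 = 0.00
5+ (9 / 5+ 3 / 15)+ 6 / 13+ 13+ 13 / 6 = 1765 / 78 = 22.63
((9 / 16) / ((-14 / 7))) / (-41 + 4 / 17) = 17 / 2464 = 0.01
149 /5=29.80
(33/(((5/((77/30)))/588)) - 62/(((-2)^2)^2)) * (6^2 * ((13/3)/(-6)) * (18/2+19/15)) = -1993360369/750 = -2657813.83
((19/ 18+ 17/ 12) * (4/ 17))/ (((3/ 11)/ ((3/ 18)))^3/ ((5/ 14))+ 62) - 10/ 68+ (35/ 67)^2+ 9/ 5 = 1641026146187/ 848661991965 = 1.93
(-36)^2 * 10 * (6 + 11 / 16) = 86670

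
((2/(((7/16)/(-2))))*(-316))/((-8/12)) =-30336/7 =-4333.71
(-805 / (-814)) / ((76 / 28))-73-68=-140.64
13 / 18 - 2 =-23 / 18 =-1.28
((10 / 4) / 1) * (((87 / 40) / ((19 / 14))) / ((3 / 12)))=609 / 38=16.03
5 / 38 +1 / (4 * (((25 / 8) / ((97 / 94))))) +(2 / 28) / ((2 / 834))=4688226 / 156275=30.00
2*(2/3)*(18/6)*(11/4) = 11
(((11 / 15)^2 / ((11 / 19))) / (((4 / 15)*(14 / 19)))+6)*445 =801979 / 168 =4773.68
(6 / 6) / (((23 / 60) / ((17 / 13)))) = 1020 / 299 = 3.41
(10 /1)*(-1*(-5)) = 50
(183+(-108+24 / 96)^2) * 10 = 943445 / 8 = 117930.62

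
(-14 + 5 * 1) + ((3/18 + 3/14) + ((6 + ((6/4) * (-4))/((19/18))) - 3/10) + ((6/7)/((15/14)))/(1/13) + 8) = 39089/3990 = 9.80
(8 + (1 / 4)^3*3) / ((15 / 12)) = 103 / 16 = 6.44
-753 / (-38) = 753 / 38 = 19.82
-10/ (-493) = 10/ 493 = 0.02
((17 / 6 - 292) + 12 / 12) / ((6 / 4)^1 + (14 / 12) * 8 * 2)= -1729 / 121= -14.29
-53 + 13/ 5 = -252/ 5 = -50.40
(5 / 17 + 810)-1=13758 / 17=809.29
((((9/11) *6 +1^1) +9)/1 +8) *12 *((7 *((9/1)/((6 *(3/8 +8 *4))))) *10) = 362880/407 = 891.60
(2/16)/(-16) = -0.01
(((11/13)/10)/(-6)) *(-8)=22/195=0.11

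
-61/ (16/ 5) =-305/ 16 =-19.06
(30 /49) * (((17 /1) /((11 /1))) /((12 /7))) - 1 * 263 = -40417 /154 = -262.45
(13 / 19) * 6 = 78 / 19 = 4.11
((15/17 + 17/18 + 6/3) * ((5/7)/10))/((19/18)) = 1171/4522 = 0.26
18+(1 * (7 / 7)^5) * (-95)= -77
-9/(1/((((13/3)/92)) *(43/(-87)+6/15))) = 533/13340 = 0.04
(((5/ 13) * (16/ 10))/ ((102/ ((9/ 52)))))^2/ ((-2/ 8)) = -36/ 8254129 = -0.00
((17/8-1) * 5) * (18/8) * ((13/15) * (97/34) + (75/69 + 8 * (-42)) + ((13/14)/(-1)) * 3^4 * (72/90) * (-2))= -470214099/175168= -2684.36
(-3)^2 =9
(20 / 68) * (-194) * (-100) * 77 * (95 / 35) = 20273000 / 17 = 1192529.41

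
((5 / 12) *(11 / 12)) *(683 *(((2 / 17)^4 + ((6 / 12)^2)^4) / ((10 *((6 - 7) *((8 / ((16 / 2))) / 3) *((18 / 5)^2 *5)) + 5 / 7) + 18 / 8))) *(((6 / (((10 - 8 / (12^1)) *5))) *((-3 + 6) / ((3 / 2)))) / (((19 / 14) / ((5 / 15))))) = -4607865647 / 14539549493760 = -0.00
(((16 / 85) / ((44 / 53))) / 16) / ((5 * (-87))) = -53 / 1626900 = -0.00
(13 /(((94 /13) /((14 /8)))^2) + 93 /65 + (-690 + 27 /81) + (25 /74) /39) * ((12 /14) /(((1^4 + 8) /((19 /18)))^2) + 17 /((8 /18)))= -547663694790795841 /20820808270080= -26303.67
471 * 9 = 4239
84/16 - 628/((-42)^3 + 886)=769877/146404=5.26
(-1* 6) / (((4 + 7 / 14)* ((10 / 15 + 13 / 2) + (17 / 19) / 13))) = -1976 / 10723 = -0.18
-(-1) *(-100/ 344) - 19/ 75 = -3509/ 6450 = -0.54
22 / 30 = 11 / 15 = 0.73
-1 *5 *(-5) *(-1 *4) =-100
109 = 109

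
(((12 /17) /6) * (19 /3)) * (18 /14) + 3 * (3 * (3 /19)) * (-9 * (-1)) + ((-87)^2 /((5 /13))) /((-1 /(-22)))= 432960.55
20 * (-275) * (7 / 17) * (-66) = 2541000 / 17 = 149470.59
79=79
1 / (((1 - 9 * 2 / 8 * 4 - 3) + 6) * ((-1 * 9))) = 1 / 45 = 0.02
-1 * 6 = -6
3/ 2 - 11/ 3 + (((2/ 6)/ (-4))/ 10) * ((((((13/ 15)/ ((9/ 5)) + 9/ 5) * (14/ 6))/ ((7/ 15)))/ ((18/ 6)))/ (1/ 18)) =-739/ 270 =-2.74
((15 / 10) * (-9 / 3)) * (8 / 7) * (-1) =36 / 7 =5.14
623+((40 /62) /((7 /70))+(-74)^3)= -12542431 /31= -404594.55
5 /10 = 1 /2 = 0.50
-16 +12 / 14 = -106 / 7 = -15.14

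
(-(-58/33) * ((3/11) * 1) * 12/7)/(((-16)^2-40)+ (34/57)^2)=565326/148847545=0.00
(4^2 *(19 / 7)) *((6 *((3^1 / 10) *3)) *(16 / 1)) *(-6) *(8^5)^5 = -29768589382190628797964877824 / 35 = -850531125205446537084710800.00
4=4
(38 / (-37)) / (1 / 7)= -7.19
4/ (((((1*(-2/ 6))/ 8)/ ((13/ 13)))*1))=-96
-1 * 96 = -96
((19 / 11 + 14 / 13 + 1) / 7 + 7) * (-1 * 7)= -7551 / 143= -52.80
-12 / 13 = -0.92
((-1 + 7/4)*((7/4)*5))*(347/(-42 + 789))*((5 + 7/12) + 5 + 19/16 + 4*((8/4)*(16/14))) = 12191845/191232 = 63.75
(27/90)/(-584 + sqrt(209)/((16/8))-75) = -3954/8684575-3*sqrt(209)/8684575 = -0.00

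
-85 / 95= -17 / 19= -0.89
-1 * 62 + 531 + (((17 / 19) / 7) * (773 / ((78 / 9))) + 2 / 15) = 24925291 / 51870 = 480.53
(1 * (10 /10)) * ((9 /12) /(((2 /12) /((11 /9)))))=11 /2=5.50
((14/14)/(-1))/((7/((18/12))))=-3/14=-0.21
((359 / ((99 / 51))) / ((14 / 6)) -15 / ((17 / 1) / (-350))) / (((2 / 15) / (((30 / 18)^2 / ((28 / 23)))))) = 6641.31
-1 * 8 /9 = -8 /9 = -0.89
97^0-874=-873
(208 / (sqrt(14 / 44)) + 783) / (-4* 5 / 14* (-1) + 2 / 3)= 156* sqrt(154) / 11 + 16443 / 44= 549.70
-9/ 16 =-0.56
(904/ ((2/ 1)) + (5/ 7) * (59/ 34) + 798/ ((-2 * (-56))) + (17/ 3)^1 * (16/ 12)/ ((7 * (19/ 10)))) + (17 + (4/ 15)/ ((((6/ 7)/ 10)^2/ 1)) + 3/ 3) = 251625419/ 488376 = 515.23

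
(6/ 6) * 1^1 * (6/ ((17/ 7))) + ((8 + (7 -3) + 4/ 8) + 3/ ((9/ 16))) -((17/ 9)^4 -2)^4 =-833833093299439011397/ 63002686420962594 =-13234.88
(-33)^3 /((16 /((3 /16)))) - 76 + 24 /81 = -3434161 /6912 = -496.84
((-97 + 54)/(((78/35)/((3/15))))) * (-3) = 301/26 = 11.58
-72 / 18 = -4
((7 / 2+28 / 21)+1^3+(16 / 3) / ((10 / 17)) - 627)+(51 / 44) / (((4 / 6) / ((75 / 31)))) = -8291669 / 13640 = -607.89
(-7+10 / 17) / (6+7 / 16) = -1.00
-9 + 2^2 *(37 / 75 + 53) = 204.97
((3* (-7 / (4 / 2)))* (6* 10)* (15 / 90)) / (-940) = 21 / 188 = 0.11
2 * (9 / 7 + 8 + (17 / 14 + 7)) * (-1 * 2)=-70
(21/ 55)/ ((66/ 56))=196/ 605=0.32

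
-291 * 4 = -1164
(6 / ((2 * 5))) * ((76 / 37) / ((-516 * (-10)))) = 19 / 79550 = 0.00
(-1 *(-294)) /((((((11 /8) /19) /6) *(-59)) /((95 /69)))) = -8490720 /14927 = -568.82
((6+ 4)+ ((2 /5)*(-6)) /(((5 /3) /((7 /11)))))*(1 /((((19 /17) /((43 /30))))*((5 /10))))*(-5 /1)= -116.49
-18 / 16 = -9 / 8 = -1.12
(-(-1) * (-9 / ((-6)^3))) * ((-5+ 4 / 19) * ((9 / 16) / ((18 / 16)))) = -91 / 912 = -0.10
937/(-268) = -937/268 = -3.50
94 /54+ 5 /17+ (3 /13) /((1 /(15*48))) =1003582 /5967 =168.19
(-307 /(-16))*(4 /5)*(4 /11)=307 /55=5.58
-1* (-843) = 843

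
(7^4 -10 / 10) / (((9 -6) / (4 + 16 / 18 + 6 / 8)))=40600 / 9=4511.11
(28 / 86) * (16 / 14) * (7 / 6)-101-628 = -93985 / 129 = -728.57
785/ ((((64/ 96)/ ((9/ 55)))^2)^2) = 83436237/ 29282000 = 2.85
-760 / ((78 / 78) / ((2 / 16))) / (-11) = 95 / 11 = 8.64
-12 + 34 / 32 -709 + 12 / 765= -2937281 / 4080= -719.92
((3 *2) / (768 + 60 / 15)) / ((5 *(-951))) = -1 / 611810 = -0.00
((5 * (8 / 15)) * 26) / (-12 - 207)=-208 / 657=-0.32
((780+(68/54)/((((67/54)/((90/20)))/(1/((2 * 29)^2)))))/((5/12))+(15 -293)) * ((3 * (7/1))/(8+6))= 673629762/281735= 2391.00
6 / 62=3 / 31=0.10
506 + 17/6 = 3053/6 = 508.83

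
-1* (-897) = 897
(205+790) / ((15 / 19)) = 3781 / 3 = 1260.33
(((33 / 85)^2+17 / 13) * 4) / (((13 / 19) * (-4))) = -2602658 / 1221025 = -2.13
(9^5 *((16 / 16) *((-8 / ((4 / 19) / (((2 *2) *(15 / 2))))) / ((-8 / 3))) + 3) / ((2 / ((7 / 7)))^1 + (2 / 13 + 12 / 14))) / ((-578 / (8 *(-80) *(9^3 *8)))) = 54518786849.33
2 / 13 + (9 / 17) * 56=6586 / 221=29.80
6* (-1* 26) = -156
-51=-51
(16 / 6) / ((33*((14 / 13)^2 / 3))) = 338 / 1617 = 0.21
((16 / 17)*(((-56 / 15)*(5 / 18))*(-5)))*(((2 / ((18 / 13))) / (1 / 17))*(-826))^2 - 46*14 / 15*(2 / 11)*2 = 241494044515696 / 120285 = 2007682125.92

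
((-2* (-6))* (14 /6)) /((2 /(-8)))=-112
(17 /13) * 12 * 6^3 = 44064 /13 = 3389.54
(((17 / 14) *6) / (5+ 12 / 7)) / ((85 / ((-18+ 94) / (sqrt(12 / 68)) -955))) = -573 / 47+ 76 *sqrt(51) / 235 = -9.88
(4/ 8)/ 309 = 0.00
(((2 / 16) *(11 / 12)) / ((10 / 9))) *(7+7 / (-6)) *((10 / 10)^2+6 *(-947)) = -437437 / 128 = -3417.48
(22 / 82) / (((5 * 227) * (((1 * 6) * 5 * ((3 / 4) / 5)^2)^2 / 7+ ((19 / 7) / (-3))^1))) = -73920 / 262578391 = -0.00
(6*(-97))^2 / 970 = 349.20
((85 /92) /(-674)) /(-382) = 85 /23687056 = 0.00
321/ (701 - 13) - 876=-602367/ 688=-875.53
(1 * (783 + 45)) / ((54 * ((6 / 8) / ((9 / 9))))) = 184 / 9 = 20.44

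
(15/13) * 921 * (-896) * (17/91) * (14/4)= -105215040/169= -622574.20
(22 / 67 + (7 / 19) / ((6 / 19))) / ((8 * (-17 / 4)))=-601 / 13668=-0.04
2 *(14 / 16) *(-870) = -3045 / 2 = -1522.50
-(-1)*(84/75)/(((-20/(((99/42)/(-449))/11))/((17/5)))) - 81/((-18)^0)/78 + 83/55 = 18889709/40129375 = 0.47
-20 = -20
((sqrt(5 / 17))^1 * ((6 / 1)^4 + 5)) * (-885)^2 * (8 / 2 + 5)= 4973554586.93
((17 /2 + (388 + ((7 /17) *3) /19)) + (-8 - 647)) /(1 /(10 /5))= -166949 /323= -516.87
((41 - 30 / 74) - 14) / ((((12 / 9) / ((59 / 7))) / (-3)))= -130626 / 259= -504.35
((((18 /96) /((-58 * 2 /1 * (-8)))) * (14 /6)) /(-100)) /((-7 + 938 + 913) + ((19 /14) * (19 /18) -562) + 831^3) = -441 /53680005416358400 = -0.00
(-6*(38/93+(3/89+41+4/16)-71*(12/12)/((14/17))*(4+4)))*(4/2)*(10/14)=750914905/135191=5554.47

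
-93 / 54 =-31 / 18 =-1.72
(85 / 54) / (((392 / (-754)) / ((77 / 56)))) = -352495 / 84672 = -4.16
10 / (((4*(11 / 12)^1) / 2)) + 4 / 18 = 562 / 99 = 5.68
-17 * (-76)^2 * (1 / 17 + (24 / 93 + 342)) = -1041996176 / 31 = -33612779.87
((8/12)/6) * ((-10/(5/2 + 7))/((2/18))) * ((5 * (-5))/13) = 500/247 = 2.02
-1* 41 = -41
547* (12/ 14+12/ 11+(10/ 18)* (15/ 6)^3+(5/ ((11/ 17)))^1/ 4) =38090345/ 5544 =6870.55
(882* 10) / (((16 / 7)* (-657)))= -1715 / 292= -5.87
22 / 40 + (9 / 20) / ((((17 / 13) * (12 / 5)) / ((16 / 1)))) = 967 / 340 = 2.84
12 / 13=0.92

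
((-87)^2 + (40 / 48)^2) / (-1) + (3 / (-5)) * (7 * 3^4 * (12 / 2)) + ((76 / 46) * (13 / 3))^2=-101140961 / 10580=-9559.64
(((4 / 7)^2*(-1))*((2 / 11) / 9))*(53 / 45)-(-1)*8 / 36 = 46814 / 218295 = 0.21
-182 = -182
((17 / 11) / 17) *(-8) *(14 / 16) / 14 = -1 / 22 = -0.05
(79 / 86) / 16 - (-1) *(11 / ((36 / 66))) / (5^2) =89173 / 103200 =0.86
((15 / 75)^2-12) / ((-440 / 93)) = 27807 / 11000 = 2.53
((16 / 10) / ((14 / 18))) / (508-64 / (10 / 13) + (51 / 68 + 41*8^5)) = 0.00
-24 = -24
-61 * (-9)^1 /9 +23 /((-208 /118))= 4987 /104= 47.95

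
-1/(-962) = 1/962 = 0.00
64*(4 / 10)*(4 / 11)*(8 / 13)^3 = 262144 / 120835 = 2.17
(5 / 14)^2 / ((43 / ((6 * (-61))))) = -4575 / 4214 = -1.09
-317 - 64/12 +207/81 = -2878/9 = -319.78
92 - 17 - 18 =57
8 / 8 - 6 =-5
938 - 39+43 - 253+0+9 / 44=30325 / 44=689.20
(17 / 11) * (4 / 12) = 17 / 33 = 0.52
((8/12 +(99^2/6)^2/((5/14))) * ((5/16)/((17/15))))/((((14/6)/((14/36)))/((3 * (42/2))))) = 23534604345/1088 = 21631070.17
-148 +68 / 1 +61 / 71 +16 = -4483 / 71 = -63.14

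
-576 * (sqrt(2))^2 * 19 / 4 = -5472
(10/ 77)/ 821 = 10/ 63217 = 0.00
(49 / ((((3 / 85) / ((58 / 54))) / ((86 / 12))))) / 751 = 5193755 / 364986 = 14.23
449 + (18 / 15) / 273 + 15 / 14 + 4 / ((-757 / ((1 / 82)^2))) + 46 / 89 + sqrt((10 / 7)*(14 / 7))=2*sqrt(35) / 7 + 46438600331027 / 103061151830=452.28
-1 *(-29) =29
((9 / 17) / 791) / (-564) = -3 / 2528036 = -0.00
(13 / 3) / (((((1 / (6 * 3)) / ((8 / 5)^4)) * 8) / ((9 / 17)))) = 359424 / 10625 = 33.83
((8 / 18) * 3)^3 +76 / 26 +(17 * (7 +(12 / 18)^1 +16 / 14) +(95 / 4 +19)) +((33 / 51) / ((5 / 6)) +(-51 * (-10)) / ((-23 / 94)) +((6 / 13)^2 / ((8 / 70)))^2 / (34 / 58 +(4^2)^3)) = -1885.77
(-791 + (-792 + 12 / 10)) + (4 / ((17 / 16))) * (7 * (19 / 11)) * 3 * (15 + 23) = 3372857 / 935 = 3607.33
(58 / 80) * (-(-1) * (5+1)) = 87 / 20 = 4.35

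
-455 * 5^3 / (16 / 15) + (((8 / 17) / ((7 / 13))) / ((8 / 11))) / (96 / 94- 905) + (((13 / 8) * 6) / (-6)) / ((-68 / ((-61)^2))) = -8612333455765 / 161790496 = -53231.39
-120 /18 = -20 /3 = -6.67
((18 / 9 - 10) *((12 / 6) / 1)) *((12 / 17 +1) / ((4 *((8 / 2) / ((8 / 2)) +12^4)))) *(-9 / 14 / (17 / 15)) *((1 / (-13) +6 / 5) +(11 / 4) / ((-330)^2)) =50301051 / 239959439720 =0.00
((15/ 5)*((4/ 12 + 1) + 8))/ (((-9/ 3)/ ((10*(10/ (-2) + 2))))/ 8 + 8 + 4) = 2.33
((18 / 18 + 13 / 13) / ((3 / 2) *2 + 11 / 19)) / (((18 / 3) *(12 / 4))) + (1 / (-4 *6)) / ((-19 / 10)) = 154 / 2907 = 0.05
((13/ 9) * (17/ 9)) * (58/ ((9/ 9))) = 12818/ 81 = 158.25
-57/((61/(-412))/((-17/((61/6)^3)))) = -86233248/13845841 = -6.23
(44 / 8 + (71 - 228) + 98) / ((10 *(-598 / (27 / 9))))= 321 / 11960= 0.03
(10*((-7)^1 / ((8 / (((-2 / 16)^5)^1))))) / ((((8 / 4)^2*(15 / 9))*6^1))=7 / 1048576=0.00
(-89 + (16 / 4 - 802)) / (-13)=887 / 13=68.23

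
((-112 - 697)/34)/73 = -809/2482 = -0.33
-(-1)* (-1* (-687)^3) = 324242703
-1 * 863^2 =-744769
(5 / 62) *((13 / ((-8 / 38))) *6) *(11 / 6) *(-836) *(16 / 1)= 22714120 / 31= 732713.55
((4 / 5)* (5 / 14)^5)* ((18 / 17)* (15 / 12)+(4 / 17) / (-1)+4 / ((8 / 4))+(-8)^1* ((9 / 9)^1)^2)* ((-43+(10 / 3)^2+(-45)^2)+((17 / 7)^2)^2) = -4573798818125 / 98785629936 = -46.30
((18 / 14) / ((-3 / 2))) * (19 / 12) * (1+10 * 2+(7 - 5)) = -437 / 14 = -31.21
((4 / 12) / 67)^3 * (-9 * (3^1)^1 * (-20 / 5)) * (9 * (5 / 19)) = 0.00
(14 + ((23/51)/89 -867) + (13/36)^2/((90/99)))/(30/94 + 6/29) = -22793614485919/14059280160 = -1621.25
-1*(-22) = 22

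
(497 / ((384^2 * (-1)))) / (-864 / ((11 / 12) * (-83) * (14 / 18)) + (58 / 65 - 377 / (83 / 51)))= 206461255 / 13240837619712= 0.00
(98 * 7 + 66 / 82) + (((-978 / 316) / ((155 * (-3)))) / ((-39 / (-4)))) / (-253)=3402210211619 / 4953678015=686.80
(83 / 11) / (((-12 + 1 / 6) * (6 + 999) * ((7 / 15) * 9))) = -166 / 1098867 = -0.00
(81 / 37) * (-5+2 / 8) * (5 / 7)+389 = 395309 / 1036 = 381.57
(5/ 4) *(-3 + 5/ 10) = -25/ 8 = -3.12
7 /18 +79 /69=635 /414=1.53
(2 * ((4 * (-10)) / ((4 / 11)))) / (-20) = 11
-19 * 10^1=-190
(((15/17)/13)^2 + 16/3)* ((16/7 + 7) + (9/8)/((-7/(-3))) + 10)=41229477/390728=105.52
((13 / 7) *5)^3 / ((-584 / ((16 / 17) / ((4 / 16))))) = -2197000 / 425663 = -5.16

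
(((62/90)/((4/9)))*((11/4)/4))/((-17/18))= -3069/2720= -1.13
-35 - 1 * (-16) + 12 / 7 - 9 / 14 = -251 / 14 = -17.93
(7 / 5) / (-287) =-1 / 205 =-0.00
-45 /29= -1.55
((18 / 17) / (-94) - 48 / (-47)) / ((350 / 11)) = 8877 / 279650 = 0.03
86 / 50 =43 / 25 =1.72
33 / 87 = 11 / 29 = 0.38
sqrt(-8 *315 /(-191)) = 3.63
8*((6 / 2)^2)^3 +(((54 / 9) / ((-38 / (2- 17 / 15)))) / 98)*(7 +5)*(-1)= 27148038 / 4655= 5832.02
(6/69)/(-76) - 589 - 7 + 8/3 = -1555723/2622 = -593.33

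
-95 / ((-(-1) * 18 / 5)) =-475 / 18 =-26.39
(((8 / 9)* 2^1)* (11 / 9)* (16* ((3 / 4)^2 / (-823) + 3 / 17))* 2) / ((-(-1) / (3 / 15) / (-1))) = -4617184 / 1888785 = -2.44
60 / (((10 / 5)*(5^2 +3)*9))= 0.12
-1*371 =-371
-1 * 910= -910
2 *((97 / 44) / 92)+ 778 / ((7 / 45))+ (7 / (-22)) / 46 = 70860821 / 14168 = 5001.47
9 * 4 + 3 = 39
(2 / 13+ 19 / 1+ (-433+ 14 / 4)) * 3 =-32007 / 26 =-1231.04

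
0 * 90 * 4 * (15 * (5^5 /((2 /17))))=0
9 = 9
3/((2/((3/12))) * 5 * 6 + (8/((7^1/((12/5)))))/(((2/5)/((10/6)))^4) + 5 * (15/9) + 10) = 567/205075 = 0.00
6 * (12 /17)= 72 /17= 4.24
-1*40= -40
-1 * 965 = -965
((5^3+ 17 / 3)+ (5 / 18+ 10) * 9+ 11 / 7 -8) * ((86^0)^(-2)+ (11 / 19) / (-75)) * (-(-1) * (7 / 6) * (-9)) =-6435821 / 2850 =-2258.18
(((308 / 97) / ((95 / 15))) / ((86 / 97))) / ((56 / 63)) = 2079 / 3268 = 0.64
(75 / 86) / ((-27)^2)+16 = 334393 / 20898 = 16.00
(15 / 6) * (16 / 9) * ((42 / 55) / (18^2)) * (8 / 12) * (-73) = -4088 / 8019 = -0.51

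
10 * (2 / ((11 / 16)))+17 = 507 / 11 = 46.09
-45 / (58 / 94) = -72.93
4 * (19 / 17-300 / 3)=-6724 / 17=-395.53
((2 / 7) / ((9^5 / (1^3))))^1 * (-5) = -10 / 413343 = -0.00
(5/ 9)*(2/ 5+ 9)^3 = 103823/ 225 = 461.44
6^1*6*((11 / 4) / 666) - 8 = -581 / 74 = -7.85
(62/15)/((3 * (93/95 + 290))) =1178/248787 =0.00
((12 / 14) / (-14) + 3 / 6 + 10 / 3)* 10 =5545 / 147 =37.72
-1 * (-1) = 1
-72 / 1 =-72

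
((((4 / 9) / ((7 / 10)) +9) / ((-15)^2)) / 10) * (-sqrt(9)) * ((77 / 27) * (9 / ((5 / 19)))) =-126863 / 101250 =-1.25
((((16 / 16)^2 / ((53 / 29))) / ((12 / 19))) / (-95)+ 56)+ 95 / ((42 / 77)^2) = 895082 / 2385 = 375.30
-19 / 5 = -3.80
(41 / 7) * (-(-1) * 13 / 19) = 533 / 133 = 4.01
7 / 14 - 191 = -381 / 2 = -190.50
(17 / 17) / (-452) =-1 / 452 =-0.00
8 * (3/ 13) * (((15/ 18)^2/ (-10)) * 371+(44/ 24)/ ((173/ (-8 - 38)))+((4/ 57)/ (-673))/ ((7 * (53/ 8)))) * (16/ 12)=-6204875760652/ 96022838457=-64.62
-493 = -493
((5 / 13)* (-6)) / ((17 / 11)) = -330 / 221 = -1.49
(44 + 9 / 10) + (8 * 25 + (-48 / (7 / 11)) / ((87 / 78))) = 359867 / 2030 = 177.27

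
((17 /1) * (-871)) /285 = -14807 /285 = -51.95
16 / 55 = 0.29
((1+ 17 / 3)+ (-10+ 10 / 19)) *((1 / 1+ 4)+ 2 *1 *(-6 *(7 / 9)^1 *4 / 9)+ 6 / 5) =-8864 / 1539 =-5.76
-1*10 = -10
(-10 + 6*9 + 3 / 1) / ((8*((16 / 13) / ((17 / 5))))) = 10387 / 640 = 16.23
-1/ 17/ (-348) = 1/ 5916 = 0.00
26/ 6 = 13/ 3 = 4.33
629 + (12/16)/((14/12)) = 8815/14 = 629.64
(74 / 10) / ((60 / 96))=296 / 25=11.84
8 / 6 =4 / 3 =1.33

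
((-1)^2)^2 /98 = 1 /98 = 0.01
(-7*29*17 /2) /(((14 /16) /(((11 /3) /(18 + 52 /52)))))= -21692 /57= -380.56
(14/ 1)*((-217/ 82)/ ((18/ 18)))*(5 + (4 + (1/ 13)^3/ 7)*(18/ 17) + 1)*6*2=-6968210256/ 1531309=-4550.49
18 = 18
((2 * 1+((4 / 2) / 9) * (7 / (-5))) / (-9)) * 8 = -608 / 405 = -1.50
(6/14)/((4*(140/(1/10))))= 3/39200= 0.00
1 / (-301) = -1 / 301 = -0.00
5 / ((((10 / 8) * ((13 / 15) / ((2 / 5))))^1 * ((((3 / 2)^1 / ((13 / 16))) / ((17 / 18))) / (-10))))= -85 / 9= -9.44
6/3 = 2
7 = 7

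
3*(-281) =-843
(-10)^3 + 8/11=-999.27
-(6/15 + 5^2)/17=-127/85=-1.49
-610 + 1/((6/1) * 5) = -18299/30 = -609.97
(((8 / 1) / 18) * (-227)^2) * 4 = 824464 / 9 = 91607.11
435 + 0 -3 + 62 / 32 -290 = 2303 / 16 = 143.94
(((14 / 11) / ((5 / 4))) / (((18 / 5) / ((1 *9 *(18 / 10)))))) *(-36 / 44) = -2268 / 605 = -3.75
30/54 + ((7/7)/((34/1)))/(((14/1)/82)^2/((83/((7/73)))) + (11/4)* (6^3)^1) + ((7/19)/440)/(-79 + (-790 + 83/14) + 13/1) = 8528064551718565399/15349175388069195420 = 0.56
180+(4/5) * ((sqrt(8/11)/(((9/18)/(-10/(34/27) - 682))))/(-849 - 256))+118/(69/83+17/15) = 187664 * sqrt(22)/1033175+293595/1223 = 240.91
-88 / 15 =-5.87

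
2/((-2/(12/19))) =-12/19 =-0.63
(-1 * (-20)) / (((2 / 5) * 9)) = 50 / 9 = 5.56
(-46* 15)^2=476100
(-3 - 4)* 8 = -56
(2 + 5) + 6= 13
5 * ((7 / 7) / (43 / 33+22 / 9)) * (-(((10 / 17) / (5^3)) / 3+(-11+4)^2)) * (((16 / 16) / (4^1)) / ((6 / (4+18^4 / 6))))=-85905875 / 1802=-47672.52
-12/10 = -6/5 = -1.20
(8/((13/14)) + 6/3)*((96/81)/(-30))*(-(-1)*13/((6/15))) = -368/27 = -13.63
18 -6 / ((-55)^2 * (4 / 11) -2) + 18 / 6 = 3842 / 183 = 20.99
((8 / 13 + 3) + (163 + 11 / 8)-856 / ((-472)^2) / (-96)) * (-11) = -64222293157 / 34754304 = -1847.89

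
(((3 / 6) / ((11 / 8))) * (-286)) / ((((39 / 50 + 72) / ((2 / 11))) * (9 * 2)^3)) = -1300 / 29181141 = -0.00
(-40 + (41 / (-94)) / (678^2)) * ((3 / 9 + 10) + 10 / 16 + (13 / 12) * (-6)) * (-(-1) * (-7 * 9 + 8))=10171703919685 / 1037047104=9808.33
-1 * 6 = -6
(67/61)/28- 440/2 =-375693/1708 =-219.96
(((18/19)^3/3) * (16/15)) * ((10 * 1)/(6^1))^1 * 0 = 0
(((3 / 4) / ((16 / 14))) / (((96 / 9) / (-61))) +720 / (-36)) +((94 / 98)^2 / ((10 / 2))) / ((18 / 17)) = -2608751399 / 110638080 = -23.58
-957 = -957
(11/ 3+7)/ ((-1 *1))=-10.67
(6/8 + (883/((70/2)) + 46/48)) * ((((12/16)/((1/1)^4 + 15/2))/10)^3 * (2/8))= 11979/2589440000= 0.00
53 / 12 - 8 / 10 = 217 / 60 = 3.62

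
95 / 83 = 1.14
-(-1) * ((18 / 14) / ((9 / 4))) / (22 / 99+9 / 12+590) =0.00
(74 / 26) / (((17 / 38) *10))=703 / 1105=0.64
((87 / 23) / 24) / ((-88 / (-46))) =29 / 352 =0.08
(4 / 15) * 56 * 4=896 / 15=59.73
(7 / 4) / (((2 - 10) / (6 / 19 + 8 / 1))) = -553 / 304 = -1.82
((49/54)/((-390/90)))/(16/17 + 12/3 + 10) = -833/59436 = -0.01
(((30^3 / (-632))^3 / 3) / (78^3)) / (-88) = 474609375 / 762577504832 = 0.00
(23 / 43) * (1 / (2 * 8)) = 23 / 688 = 0.03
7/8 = 0.88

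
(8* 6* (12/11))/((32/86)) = 1548/11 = 140.73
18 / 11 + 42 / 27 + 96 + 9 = 10711 / 99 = 108.19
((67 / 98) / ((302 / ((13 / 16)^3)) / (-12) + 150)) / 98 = 441597 / 6524976808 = 0.00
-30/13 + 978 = 12684/13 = 975.69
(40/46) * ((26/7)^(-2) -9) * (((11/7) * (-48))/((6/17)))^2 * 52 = -270128531200/14651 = -18437549.05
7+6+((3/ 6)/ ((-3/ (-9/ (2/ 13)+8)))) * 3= 153/ 4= 38.25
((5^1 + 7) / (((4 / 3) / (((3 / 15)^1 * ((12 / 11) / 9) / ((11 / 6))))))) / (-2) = -36 / 605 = -0.06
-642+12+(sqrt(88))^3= -630+176 * sqrt(22)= 195.51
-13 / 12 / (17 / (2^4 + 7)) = -299 / 204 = -1.47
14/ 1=14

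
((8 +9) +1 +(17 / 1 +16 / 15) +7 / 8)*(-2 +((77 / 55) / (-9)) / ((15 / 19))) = -6574139 / 81000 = -81.16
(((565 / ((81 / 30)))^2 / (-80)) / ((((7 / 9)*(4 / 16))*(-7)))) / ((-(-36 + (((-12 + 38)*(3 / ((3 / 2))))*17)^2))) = -0.00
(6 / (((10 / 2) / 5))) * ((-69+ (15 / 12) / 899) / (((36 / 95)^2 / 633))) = -472486808725 / 258912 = -1824893.43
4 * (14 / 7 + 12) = 56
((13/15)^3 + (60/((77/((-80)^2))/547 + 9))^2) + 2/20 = 302843134958546521301/6700782401694420750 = 45.20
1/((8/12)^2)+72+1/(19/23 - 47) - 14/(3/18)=-20755/2124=-9.77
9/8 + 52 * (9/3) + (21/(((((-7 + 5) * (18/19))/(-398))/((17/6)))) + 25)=912991/72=12680.43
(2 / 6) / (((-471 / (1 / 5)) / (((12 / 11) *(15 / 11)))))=-4 / 18997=-0.00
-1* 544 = -544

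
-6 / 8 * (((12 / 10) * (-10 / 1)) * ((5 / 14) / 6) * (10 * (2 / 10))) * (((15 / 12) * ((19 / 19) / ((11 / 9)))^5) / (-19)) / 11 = -4428675 / 1884940904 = -0.00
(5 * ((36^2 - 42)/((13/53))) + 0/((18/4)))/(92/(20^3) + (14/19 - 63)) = -4209260000/10250773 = -410.63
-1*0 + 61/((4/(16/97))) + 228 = 22360/97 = 230.52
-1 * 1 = -1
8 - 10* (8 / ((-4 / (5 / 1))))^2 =-992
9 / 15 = 0.60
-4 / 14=-2 / 7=-0.29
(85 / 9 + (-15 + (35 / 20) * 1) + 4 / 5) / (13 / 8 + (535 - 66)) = -1082 / 169425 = -0.01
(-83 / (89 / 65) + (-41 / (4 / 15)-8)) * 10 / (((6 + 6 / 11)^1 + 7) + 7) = -4353965 / 40228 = -108.23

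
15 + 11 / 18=281 / 18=15.61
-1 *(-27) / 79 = 27 / 79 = 0.34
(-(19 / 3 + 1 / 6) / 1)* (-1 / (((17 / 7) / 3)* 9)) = 91 / 102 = 0.89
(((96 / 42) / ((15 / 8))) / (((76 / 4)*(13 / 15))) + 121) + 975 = 1895112 / 1729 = 1096.07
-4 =-4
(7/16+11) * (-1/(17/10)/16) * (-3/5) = 549/2176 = 0.25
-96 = -96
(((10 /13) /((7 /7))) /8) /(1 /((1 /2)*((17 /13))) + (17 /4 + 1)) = 85 /5993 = 0.01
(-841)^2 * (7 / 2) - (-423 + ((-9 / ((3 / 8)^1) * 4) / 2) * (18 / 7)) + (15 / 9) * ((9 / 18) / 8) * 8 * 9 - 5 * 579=17311997 / 7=2473142.43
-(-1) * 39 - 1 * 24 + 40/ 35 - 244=-1595/ 7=-227.86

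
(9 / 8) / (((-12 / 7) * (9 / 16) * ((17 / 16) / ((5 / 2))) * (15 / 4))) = -112 / 153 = -0.73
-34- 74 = -108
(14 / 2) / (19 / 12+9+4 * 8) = 12 / 73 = 0.16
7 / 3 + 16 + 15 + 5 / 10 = 203 / 6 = 33.83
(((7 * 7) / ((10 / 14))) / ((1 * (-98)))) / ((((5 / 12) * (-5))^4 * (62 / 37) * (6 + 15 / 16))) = -193536 / 60546875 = -0.00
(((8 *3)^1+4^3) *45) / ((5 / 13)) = 10296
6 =6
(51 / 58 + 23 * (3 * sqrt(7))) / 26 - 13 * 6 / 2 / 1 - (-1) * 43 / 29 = -30.46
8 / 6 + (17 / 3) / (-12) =31 / 36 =0.86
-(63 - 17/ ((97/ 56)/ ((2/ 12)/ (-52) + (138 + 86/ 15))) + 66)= 24242026/ 18915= 1281.63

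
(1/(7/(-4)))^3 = -64/343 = -0.19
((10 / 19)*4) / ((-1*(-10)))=0.21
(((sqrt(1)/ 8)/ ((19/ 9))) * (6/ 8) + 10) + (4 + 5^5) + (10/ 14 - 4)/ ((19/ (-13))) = 13369341/ 4256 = 3141.29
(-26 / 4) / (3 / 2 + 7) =-0.76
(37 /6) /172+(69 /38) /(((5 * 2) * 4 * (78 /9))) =209483 /5098080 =0.04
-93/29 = -3.21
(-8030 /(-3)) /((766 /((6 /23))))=8030 /8809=0.91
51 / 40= 1.28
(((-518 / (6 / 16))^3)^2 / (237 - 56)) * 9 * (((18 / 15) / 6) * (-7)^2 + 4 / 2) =298793050413533027631104 / 73305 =4076025515497347079.07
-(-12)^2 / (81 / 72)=-128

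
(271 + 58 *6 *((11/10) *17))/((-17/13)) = -440609/85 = -5183.64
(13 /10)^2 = 169 /100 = 1.69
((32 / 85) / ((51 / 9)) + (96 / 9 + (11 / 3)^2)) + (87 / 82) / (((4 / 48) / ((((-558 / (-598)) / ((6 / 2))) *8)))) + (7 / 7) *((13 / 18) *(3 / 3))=6013635739 / 106285530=56.58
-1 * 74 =-74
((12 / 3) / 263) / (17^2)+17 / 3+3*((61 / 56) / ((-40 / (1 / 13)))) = 37585126877 / 6639971520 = 5.66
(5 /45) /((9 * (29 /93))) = 31 /783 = 0.04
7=7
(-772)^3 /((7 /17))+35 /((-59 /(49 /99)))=-45686514759461 /40887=-1117384859.72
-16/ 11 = -1.45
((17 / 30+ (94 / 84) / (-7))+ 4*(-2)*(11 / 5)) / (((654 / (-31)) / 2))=391747 / 240345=1.63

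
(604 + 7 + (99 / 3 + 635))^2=1635841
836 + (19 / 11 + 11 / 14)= 129131 / 154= 838.51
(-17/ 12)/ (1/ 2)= -17/ 6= -2.83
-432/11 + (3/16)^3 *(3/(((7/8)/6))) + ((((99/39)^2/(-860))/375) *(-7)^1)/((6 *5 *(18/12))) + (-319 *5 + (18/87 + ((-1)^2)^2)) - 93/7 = -64112384153487911/38945306400000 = -1646.22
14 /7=2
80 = 80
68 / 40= 1.70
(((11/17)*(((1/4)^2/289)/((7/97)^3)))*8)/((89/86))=431694329/149979151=2.88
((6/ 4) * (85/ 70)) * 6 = 10.93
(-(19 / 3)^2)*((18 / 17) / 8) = -361 / 68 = -5.31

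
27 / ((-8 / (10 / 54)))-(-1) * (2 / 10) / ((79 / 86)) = -1287 / 3160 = -0.41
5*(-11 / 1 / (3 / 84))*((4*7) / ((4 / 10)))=-107800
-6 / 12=-1 / 2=-0.50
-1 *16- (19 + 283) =-318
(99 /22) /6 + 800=3203 /4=800.75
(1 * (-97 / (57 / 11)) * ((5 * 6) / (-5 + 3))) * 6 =32010 / 19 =1684.74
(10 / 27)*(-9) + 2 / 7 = -64 / 21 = -3.05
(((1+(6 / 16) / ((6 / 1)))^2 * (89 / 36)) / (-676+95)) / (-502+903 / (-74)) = 951677 / 101871963648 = 0.00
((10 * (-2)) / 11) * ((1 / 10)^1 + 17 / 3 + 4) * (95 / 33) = -55670 / 1089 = -51.12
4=4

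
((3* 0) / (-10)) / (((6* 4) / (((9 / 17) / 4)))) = 0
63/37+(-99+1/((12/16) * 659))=-7117052/73149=-97.30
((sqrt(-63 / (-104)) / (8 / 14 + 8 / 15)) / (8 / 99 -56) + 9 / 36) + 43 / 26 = 99 / 52 -31185 * sqrt(182) / 33393152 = 1.89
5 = 5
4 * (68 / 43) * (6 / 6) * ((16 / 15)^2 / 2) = 3.60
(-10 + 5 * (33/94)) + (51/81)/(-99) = -2073173/251262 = -8.25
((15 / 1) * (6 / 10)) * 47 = 423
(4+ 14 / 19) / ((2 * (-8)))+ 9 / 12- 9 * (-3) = 4173 / 152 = 27.45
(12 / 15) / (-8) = -0.10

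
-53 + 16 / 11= -51.55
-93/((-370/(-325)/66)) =-199485/37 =-5391.49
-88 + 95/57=-259/3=-86.33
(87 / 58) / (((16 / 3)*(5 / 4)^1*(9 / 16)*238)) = 1 / 595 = 0.00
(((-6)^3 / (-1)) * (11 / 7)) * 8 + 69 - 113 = 18700 / 7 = 2671.43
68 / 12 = 17 / 3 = 5.67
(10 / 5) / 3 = 2 / 3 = 0.67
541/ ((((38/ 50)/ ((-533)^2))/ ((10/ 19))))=106435006.23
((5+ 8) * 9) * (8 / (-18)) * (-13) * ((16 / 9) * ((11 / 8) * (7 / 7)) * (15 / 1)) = 74360 / 3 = 24786.67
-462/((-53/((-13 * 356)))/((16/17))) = -34210176/901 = -37969.12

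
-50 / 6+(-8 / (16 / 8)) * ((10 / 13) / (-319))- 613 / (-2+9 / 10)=6829475 / 12441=548.95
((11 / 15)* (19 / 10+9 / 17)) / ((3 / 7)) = 31801 / 7650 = 4.16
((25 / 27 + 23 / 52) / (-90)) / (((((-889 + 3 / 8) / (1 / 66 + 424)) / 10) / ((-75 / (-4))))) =1343979625 / 988122564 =1.36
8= 8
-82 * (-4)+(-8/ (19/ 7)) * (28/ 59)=366120/ 1121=326.60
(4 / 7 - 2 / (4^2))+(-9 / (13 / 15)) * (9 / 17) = -62515 / 12376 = -5.05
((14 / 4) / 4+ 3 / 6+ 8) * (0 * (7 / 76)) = 0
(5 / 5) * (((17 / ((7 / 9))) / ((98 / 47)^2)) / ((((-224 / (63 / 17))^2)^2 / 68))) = 130439241 / 5093167464448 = 0.00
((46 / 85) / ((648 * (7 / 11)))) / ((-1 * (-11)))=0.00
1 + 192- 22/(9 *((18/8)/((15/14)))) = 191.84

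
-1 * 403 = -403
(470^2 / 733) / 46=110450 / 16859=6.55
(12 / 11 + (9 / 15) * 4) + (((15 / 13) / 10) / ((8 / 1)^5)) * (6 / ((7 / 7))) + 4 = 175505903 / 23429120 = 7.49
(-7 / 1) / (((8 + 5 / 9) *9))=-1 / 11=-0.09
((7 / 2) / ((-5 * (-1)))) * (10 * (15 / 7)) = 15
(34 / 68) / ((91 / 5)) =5 / 182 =0.03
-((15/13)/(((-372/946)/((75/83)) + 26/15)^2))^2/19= -356346202211806640625/14442231079044682590976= -0.02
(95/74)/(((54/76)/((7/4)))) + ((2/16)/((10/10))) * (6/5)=3.31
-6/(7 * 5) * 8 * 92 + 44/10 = -121.77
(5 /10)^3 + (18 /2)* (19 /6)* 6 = 1369 /8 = 171.12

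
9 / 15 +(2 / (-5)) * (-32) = 67 / 5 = 13.40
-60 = -60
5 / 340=1 / 68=0.01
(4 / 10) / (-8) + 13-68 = -1101 / 20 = -55.05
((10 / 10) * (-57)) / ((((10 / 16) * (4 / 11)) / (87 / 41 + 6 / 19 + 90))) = -23183.39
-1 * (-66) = 66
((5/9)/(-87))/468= -5/366444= -0.00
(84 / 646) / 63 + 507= 491285 / 969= 507.00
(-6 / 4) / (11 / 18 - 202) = 0.01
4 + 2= 6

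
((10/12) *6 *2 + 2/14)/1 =71/7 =10.14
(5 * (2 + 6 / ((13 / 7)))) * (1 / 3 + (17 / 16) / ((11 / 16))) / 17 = 1240 / 429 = 2.89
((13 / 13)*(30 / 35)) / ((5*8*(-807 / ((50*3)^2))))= -1125 / 1883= -0.60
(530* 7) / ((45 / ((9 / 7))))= 106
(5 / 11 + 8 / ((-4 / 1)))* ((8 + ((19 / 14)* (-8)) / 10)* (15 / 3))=-53.43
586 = 586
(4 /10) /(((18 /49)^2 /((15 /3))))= 2401 /162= 14.82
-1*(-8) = 8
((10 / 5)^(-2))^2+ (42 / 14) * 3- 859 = -13599 / 16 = -849.94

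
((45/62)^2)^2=0.28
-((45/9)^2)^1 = -25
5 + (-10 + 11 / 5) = -14 / 5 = -2.80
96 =96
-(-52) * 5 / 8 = 65 / 2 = 32.50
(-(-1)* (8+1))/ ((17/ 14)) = 126/ 17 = 7.41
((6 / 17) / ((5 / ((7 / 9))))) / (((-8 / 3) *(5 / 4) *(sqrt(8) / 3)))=-21 *sqrt(2) / 1700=-0.02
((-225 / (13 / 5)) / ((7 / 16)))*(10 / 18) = -10000 / 91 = -109.89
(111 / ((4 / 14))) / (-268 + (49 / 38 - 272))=-14763 / 20471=-0.72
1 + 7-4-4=0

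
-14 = -14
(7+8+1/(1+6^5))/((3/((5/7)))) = 583280/163317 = 3.57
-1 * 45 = -45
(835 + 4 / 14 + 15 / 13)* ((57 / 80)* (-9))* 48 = -117142524 / 455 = -257456.10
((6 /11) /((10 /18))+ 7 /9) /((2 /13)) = 11323 /990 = 11.44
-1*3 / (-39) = 1 / 13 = 0.08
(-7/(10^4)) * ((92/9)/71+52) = -5831/159750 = -0.04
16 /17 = 0.94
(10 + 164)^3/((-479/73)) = -384565752/479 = -802851.26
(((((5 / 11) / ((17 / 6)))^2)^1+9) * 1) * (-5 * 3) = -4734315 / 34969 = -135.39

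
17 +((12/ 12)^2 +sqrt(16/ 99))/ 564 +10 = sqrt(11)/ 4653 +15229/ 564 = 27.00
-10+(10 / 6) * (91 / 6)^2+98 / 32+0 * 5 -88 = 124607 / 432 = 288.44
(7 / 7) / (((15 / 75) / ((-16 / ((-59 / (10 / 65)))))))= 160 / 767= 0.21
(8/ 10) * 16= 64/ 5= 12.80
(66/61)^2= 4356/3721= 1.17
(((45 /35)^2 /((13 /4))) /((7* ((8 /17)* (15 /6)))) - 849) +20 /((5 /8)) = -18213638 /22295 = -816.94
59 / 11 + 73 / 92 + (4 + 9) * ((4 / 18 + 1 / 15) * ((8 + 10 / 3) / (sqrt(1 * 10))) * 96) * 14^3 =3545585.38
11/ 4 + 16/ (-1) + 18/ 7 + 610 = 16781/ 28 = 599.32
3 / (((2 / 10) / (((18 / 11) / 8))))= 135 / 44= 3.07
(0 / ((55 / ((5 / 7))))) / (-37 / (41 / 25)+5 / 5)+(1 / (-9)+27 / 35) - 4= -1052 / 315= -3.34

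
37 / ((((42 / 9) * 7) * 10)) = 111 / 980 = 0.11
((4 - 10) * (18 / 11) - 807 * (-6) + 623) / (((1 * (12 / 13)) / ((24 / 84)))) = 1688.51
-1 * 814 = -814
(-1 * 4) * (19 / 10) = -7.60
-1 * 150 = -150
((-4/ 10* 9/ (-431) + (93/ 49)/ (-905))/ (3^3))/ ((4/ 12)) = 39853/ 57338085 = 0.00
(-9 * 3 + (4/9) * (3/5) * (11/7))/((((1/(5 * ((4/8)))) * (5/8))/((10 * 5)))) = -111640/21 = -5316.19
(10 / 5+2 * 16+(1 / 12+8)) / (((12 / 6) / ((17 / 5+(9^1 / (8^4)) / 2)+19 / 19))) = 18207169 / 196608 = 92.61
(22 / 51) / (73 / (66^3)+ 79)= 2108304 / 386108369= 0.01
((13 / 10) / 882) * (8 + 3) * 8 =286 / 2205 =0.13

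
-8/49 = -0.16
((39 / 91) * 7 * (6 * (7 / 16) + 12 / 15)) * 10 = 411 / 4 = 102.75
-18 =-18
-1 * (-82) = 82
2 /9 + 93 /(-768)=233 /2304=0.10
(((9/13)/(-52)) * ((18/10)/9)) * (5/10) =-9/6760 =-0.00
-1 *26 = -26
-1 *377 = -377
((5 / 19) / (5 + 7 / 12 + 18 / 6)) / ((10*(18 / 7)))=7 / 5871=0.00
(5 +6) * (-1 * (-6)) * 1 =66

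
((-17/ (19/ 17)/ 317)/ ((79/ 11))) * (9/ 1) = -28611/ 475817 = -0.06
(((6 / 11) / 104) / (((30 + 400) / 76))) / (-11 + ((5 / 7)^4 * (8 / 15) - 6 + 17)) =410571 / 61490000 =0.01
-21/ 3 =-7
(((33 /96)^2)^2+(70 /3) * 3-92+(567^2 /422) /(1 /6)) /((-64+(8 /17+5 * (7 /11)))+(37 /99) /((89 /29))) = -150753507874829937 /1995901799235584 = -75.53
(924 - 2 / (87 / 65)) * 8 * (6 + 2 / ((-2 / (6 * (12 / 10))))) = -1284128 / 145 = -8856.06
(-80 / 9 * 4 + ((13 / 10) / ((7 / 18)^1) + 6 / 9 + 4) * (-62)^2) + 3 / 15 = 1937455 / 63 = 30753.25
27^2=729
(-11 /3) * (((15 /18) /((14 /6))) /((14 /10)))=-275 /294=-0.94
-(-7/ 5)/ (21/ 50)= 10/ 3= 3.33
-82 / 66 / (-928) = 41 / 30624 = 0.00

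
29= 29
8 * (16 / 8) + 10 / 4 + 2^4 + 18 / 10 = 363 / 10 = 36.30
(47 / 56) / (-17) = -47 / 952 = -0.05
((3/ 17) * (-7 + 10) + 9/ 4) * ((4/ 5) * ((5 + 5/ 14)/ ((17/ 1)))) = 405/ 578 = 0.70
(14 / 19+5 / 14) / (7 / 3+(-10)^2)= 873 / 81662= 0.01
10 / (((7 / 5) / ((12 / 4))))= 150 / 7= 21.43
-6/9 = -2/3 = -0.67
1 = 1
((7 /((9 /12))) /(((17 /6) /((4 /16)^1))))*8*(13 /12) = 364 /51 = 7.14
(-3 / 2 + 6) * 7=63 / 2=31.50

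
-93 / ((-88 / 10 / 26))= 6045 / 22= 274.77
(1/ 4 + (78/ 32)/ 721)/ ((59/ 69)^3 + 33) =960231807/ 127428686336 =0.01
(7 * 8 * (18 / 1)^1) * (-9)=-9072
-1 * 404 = -404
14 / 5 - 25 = -22.20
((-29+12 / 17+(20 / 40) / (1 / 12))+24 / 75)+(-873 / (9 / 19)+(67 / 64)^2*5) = -3237007819 / 1740800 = -1859.49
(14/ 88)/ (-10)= -7/ 440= -0.02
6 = 6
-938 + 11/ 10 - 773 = -17099/ 10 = -1709.90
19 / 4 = 4.75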